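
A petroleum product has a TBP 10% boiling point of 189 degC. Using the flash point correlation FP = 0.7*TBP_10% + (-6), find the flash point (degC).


FP = 0.7 * 189 + (-6) = 126.3

126.3 degC


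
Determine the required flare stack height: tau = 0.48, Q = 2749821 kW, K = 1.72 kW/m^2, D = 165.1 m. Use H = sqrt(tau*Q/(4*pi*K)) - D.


tau*Q/(4*pi*K) = 0.48 * 2749821 / (4 * pi * 1.72) = 61067.1
sqrt(61067.1) = 247.118
H = 247.118 - 165.1 = 82.02

82.02 m


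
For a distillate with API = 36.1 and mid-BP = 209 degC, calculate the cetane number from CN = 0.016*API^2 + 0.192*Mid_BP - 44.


CN = 0.016 * 36.1^2 + 0.192 * 209 - 44
CN = 20.85136 + 40.128 - 44 = 16.97936

16.97936


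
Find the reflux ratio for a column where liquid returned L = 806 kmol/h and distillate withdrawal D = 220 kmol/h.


Reflux ratio definition: R = L / D (liquid returned / distillate withdrawn)
L = 806 kmol/h, D = 220 kmol/h
R = 806 / 220 = 3.664

3.664


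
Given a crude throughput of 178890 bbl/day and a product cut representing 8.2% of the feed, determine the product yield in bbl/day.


Crude throughput = 178890 bbl/day
Fraction yield = 8.2%
yield = throughput * fraction / 100
yield = 178890 * 8.2 / 100 = 14668.98

14668.98 bbl/day


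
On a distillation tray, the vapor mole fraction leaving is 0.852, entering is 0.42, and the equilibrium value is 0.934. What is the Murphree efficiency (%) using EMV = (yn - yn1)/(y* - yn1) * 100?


Murphree vapor efficiency: EMV = (y_n - y_(n-1)) / (y*_n - y_(n-1)) * 100
EMV = (0.852 - 0.42) / (0.934 - 0.42) * 100 = 0.432 / 0.514 * 100 = 84.05

84.05 %


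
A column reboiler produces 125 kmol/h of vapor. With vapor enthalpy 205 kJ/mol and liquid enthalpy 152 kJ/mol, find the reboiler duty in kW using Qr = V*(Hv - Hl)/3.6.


Qr = 125 * (205 - 152) / 3.6 = 125 * 53 / 3.6 = 1840

1840 kW


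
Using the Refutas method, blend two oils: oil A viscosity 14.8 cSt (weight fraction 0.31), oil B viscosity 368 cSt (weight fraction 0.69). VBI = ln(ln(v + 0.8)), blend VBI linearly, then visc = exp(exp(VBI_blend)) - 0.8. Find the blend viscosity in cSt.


Refutas method: VBN_i = 14.534*ln(ln(visc_i + 0.8)) + 10.975, blended linearly by mass fraction; since VBN is linear in VBI_i = ln(ln(visc_i + 0.8)) and the fractions sum to 1, blend VBI directly: visc = exp(exp(VBI_blend)) - 0.8
VBI_1 = ln(ln(14.8 + 0.8)) = 1.01061
VBI_2 = ln(ln(368 + 0.8)) = 1.77669
VBI_blend = 0.31 * 1.01061 + 0.69 * 1.77669 = 1.53921
visc_blend = exp(exp(1.53921)) - 0.8 = 104.9

104.9 cSt


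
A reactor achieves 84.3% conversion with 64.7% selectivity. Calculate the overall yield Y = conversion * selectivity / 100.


Overall yield = conversion (%) * selectivity (%) / 100
Conversion = 84.3%, Selectivity = 64.7%
Y = 84.3 * 64.7 / 100
= 54.5421 %

54.5421 %


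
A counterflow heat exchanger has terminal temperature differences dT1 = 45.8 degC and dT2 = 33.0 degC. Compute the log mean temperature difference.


LMTD = (dT1 - dT2) / ln(dT1/dT2)
= (45.8 - 33.0) / ln(45.8 / 33.0) = 12.8 / 0.327777 = 39.05

39.05 degC


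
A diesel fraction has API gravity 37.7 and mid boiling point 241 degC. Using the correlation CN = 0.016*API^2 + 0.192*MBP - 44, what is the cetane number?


CN = 0.016 * 37.7^2 + 0.192 * 241 - 44
CN = 22.74064 + 46.272 - 44 = 25.01264

25.01264


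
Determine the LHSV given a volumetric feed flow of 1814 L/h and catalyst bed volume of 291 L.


LHSV = volumetric feed rate / catalyst volume
= 1814 L/h / 291 L
= 6.234 h^-1

6.234 h^-1


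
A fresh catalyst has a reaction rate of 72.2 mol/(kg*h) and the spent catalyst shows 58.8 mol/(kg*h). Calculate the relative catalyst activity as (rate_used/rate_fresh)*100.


Activity (%) = (rate_used / rate_fresh) * 100
rate_used = 58.8, rate_fresh = 72.2
= (58.8 / 72.2) * 100
= 0.8144 * 100 = 81.44

81.44 %


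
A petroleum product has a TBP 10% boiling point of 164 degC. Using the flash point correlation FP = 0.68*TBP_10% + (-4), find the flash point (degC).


FP = 0.68 * 164 + (-4) = 107.52

107.52 degC


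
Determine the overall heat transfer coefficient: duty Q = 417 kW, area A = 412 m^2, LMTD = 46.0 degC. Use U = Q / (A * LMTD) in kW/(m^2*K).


From Q = U*A*LMTD, U = Q / (A * LMTD)
U = 417 / (412 * 46.0) = 417 / 18952 = 0.02200

0.02200 kW/(m^2*K)


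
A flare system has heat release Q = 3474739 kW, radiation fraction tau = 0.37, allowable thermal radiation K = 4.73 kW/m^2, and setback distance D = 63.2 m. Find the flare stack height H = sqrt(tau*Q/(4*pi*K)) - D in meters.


tau*Q/(4*pi*K) = 0.37 * 3474739 / (4 * pi * 4.73) = 21629.8
sqrt(21629.8) = 147.071
H = 147.071 - 63.2 = 83.87

83.87 m


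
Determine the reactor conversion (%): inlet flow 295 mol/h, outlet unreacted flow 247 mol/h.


X = (F_in - F_out) / F_in * 100
Moles reacted = 295 - 247 = 48
X = 48 / 295 * 100
= 0.1627 * 100
= 16.27 %

16.27 %


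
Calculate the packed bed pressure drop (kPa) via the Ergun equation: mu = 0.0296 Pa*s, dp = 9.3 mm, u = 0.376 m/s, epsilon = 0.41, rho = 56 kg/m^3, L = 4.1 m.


dp = 9.3 mm = 0.0093 m
Viscous term = 150*0.0296*0.376*(1-0.41)^2 / (0.0093^2*0.41^3) = 97489.4
Inertial term = 1.75*56*0.376^2*(1-0.41) / (0.0093*0.41^3) = 12753.2
dP/L = 97489.4 + 12753.2 = 110243 Pa/m
dP = 110243 * 4.1 / 1000 = 452.0 kPa

452.0 kPa


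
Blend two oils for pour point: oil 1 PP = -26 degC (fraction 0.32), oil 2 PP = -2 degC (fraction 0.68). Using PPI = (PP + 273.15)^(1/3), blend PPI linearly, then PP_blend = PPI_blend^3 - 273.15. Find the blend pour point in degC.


PPI_1 = (-26 + 273.15)^(1/3) = 6.275575
PPI_2 = (-2 + 273.15)^(1/3) = 6.472467
PPI_blend = 0.32 * 6.275575 + 0.68 * 6.472467 = 6.409462
PP_blend = 6.409462^3 - 273.15 = 263.3084 - 273.15 = -9.84

-9.84 degC


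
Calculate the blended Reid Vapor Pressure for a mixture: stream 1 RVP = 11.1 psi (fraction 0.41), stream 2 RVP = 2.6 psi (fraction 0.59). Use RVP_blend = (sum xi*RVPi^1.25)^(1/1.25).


Chevron index: RVP_blend = (sum xi*RVPi^1.25)^(1/1.25)
RVP^1.25 terms: 0.41 * 11.1^1.25 + 0.59 * 2.6^1.25 = 10.2548
RVP_blend = 10.2548^(1/1.25) = 6.438

6.438 psi


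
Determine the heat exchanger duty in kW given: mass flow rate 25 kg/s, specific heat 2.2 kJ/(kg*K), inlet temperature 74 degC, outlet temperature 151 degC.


Q = m_dot * cp * delta_T
delta_T = 151 - 74 = 77 K
Q = 25 * 2.2 * 77
= 55 * 77
= 4235 kW

4235 kW


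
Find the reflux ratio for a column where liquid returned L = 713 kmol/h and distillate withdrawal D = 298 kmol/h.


Reflux ratio definition: R = L / D (liquid returned / distillate withdrawn)
L = 713 kmol/h, D = 298 kmol/h
R = 713 / 298 = 2.393

2.393


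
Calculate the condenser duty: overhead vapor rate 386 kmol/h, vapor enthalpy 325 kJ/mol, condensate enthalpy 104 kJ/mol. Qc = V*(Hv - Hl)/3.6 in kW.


Qc = 386 * (325 - 104) / 3.6 = 386 * 221 / 3.6 = 23700

23700 kW


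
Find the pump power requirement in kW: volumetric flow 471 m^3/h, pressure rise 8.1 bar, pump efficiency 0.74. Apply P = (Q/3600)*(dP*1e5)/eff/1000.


Q = 471 / 3600 = 0.130833 m^3/s
P = 0.130833 * (8.1 * 1e5) / 0.74 / 1000 = 143.2

143.2 kW


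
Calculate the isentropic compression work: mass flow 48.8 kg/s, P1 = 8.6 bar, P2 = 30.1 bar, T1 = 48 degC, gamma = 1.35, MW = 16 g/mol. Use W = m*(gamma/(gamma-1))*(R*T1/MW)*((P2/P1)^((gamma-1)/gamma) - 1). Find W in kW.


Isentropic work: W = m*(gamma/(gamma-1))*(R*T1/MW)*((P2/P1)^((gamma-1)/gamma) - 1)
T1 = 48 + 273.15 = 321.15 K
Pressure ratio = 30.1 / 8.6 = 3.5
Exponent = (1.35 - 1)/1.35 = 0.259259
(P2/P1)^exp - 1 = 3.5^0.259259 - 1 = 0.38374
W = 48.8 * 1.35 / 0.35 * 8.314 * 321.15 / 16 * 0.38374 = 12050

12050 kW


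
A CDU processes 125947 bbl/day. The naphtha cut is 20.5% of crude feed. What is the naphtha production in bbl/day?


Crude throughput = 125947 bbl/day
Fraction yield = 20.5%
yield = throughput * fraction / 100
yield = 125947 * 20.5 / 100 = 25819.135

25819.135 bbl/day


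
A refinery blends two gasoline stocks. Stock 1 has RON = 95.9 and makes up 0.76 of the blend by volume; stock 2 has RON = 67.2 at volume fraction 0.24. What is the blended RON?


Linear blending: RON_blend = sum(vi * RONi)
Contribution 1: 0.76 * 95.9 = 72.884
Contribution 2: 0.24 * 67.2 = 16.128
RON_blend = 72.884 + 16.128 = 89.012

89.012


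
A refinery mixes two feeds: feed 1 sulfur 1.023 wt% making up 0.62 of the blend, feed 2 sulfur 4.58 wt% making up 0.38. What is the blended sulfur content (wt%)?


Linear sulfur blending: S_blend = x1*S1 + x2*S2
Contribution 1: 0.62 * 1.023 = 0.63426 wt%
Contribution 2: 0.38 * 4.58 = 1.7404 wt%
S_blend = 0.63426 + 1.7404 = 2.37466

2.37466 wt%


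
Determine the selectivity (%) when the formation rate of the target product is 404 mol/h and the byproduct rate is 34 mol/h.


Selectivity = desired / (desired + undesired) * 100
Total products = 404 + 34 = 438 mol/h
S = 404 / 438 * 100
= 0.9224 * 100
= 92.24 %

92.24 %


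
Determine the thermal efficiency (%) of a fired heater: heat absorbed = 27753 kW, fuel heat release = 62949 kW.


Furnace efficiency = Q_absorbed / Q_fuel * 100
= 27753 / 62949 * 100 = 44.09

44.09 %


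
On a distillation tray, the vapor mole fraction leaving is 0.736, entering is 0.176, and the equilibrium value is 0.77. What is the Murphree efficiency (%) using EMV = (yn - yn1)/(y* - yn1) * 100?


Murphree vapor efficiency: EMV = (y_n - y_(n-1)) / (y*_n - y_(n-1)) * 100
EMV = (0.736 - 0.176) / (0.77 - 0.176) * 100 = 0.56 / 0.594 * 100 = 94.28

94.28 %


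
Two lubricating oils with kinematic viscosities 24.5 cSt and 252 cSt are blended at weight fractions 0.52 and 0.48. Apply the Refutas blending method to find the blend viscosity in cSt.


Refutas method: VBN_i = 14.534*ln(ln(visc_i + 0.8)) + 10.975, blended linearly by mass fraction; since VBN is linear in VBI_i = ln(ln(visc_i + 0.8)) and the fractions sum to 1, blend VBI directly: visc = exp(exp(VBI_blend)) - 0.8
VBI_1 = ln(ln(24.5 + 0.8)) = 1.17273
VBI_2 = ln(ln(252 + 0.8)) = 1.71066
VBI_blend = 0.52 * 1.17273 + 0.48 * 1.71066 = 1.43094
visc_blend = exp(exp(1.43094)) - 0.8 = 64.74

64.74 cSt


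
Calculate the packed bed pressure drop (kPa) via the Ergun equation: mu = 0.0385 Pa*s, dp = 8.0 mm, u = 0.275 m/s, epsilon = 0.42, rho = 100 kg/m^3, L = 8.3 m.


dp = 8.0 mm = 0.008 m
Viscous term = 150*0.0385*0.275*(1-0.42)^2 / (0.008^2*0.42^3) = 112671
Inertial term = 1.75*100*0.275^2*(1-0.42) / (0.008*0.42^3) = 12950.7
dP/L = 112671 + 12950.7 = 125622 Pa/m
dP = 125622 * 8.3 / 1000 = 1043 kPa

1043 kPa


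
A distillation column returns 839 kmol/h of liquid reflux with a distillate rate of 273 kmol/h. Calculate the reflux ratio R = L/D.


Reflux ratio definition: R = L / D (liquid returned / distillate withdrawn)
L = 839 kmol/h, D = 273 kmol/h
R = 839 / 273 = 3.073

3.073


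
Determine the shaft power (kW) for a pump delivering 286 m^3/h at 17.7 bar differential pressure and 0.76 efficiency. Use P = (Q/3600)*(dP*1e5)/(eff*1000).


Q = 286 / 3600 = 0.0794444 m^3/s
P = 0.0794444 * (17.7 * 1e5) / 0.76 / 1000 = 185.0

185.0 kW


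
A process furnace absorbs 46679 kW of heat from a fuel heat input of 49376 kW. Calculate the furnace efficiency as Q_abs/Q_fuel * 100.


Furnace efficiency = Q_absorbed / Q_fuel * 100
= 46679 / 49376 * 100 = 94.54

94.54 %


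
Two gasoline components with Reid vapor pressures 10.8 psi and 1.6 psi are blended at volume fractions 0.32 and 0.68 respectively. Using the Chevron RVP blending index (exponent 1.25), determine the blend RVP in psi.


Chevron index: RVP_blend = (sum xi*RVPi^1.25)^(1/1.25)
RVP^1.25 terms: 0.32 * 10.8^1.25 + 0.68 * 1.6^1.25 = 7.48878
RVP_blend = 7.48878^(1/1.25) = 5.006

5.006 psi


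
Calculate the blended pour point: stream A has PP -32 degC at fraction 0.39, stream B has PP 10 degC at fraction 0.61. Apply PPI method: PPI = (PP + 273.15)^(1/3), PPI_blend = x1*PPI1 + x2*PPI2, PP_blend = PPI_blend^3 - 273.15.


PPI_1 = (-32 + 273.15)^(1/3) = 6.224375
PPI_2 = (10 + 273.15)^(1/3) = 6.566574
PPI_blend = 0.39 * 6.224375 + 0.61 * 6.566574 = 6.433116
PP_blend = 6.433116^3 - 273.15 = 266.2344 - 273.15 = -6.92

-6.92 degC


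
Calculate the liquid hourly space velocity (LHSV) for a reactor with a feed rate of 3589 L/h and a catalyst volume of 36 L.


LHSV = volumetric feed rate / catalyst volume
= 3589 L/h / 36 L
= 99.69 h^-1

99.69 h^-1


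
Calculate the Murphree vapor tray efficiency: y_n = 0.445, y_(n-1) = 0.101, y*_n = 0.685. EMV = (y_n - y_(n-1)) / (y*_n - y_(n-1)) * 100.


Murphree vapor efficiency: EMV = (y_n - y_(n-1)) / (y*_n - y_(n-1)) * 100
EMV = (0.445 - 0.101) / (0.685 - 0.101) * 100 = 0.344 / 0.584 * 100 = 58.90

58.90 %


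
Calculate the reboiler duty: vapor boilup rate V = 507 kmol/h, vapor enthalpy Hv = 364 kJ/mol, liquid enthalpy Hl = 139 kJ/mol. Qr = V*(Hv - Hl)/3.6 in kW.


Qr = 507 * (364 - 139) / 3.6 = 507 * 225 / 3.6 = 31690

31690 kW


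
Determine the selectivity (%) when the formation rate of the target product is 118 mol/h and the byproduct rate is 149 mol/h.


Selectivity = desired / (desired + undesired) * 100
Total products = 118 + 149 = 267 mol/h
S = 118 / 267 * 100
= 0.4419 * 100
= 44.19 %

44.19 %


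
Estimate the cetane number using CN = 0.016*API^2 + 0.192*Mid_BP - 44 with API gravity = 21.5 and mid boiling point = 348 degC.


CN = 0.016 * 21.5^2 + 0.192 * 348 - 44
CN = 7.396 + 66.816 - 44 = 30.212

30.212


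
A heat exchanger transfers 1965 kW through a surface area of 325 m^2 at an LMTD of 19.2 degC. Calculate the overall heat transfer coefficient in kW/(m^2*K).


From Q = U*A*LMTD, U = Q / (A * LMTD)
U = 1965 / (325 * 19.2) = 1965 / 6240 = 0.3149

0.3149 kW/(m^2*K)


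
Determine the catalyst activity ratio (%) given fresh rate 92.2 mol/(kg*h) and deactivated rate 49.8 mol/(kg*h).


Activity (%) = (rate_used / rate_fresh) * 100
rate_used = 49.8, rate_fresh = 92.2
= (49.8 / 92.2) * 100
= 0.5401 * 100 = 54.01

54.01 %


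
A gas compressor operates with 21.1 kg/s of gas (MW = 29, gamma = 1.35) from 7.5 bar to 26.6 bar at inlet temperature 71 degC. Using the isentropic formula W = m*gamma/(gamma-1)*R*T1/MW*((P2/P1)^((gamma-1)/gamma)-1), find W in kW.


Isentropic work: W = m*(gamma/(gamma-1))*(R*T1/MW)*((P2/P1)^((gamma-1)/gamma) - 1)
T1 = 71 + 273.15 = 344.15 K
Pressure ratio = 26.6 / 7.5 = 3.54667
Exponent = (1.35 - 1)/1.35 = 0.259259
(P2/P1)^exp - 1 = 3.54667^0.259259 - 1 = 0.3885
W = 21.1 * 1.35 / 0.35 * 8.314 * 344.15 / 29 * 0.3885 = 3120

3120 kW


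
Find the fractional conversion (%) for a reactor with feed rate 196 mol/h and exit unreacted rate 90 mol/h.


X = (F_in - F_out) / F_in * 100
Moles reacted = 196 - 90 = 106
X = 106 / 196 * 100
= 0.5408 * 100
= 54.08 %

54.08 %


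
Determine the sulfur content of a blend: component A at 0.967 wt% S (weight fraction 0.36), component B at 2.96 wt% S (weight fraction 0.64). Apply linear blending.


Linear sulfur blending: S_blend = x1*S1 + x2*S2
Contribution 1: 0.36 * 0.967 = 0.34812 wt%
Contribution 2: 0.64 * 2.96 = 1.8944 wt%
S_blend = 0.34812 + 1.8944 = 2.24252

2.24252 wt%


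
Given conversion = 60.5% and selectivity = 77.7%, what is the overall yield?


Overall yield = conversion (%) * selectivity (%) / 100
Conversion = 60.5%, Selectivity = 77.7%
Y = 60.5 * 77.7 / 100
= 47.0085 %

47.0085 %


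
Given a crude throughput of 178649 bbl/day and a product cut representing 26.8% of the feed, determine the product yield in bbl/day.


Crude throughput = 178649 bbl/day
Fraction yield = 26.8%
yield = throughput * fraction / 100
yield = 178649 * 26.8 / 100 = 47877.932

47877.932 bbl/day


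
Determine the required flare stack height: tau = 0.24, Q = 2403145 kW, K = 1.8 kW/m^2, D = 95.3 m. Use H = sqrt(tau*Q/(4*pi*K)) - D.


tau*Q/(4*pi*K) = 0.24 * 2403145 / (4 * pi * 1.8) = 25498.2
sqrt(25498.2) = 159.682
H = 159.682 - 95.3 = 64.38

64.38 m


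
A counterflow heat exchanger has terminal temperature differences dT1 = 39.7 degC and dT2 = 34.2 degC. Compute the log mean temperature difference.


LMTD = (dT1 - dT2) / ln(dT1/dT2)
= (39.7 - 34.2) / ln(39.7 / 34.2) = 5.5 / 0.149126 = 36.88

36.88 degC


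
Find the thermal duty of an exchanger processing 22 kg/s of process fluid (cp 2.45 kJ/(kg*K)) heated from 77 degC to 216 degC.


Q = m_dot * cp * delta_T
delta_T = 216 - 77 = 139 K
Q = 22 * 2.45 * 139
= 53.9 * 139
= 7492.1 kW

7492.1 kW


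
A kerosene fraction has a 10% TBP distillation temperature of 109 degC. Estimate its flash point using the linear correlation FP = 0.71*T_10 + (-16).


FP = 0.71 * 109 + (-16) = 61.39

61.39 degC


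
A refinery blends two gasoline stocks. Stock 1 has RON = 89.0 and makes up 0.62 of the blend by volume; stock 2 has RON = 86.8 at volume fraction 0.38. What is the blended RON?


Linear blending: RON_blend = sum(vi * RONi)
Contribution 1: 0.62 * 89.0 = 55.18
Contribution 2: 0.38 * 86.8 = 32.984
RON_blend = 55.18 + 32.984 = 88.164

88.164


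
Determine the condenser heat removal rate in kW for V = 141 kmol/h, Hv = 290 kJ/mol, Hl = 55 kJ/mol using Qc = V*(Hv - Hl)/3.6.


Qc = 141 * (290 - 55) / 3.6 = 141 * 235 / 3.6 = 9204

9204 kW


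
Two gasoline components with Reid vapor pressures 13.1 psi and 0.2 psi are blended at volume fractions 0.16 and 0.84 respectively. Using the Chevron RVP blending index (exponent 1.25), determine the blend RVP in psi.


Chevron index: RVP_blend = (sum xi*RVPi^1.25)^(1/1.25)
RVP^1.25 terms: 0.16 * 13.1^1.25 + 0.84 * 0.2^1.25 = 4.09993
RVP_blend = 4.09993^(1/1.25) = 3.092

3.092 psi


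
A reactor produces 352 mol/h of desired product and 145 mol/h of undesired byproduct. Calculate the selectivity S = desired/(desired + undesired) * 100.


Selectivity = desired / (desired + undesired) * 100
Total products = 352 + 145 = 497 mol/h
S = 352 / 497 * 100
= 0.7082 * 100
= 70.82 %

70.82 %


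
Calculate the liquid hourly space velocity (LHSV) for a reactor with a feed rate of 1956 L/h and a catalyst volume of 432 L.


LHSV = volumetric feed rate / catalyst volume
= 1956 L/h / 432 L
= 4.528 h^-1

4.528 h^-1


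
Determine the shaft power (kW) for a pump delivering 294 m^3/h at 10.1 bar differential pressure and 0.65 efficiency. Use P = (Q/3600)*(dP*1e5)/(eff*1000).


Q = 294 / 3600 = 0.0816667 m^3/s
P = 0.0816667 * (10.1 * 1e5) / 0.65 / 1000 = 126.9

126.9 kW


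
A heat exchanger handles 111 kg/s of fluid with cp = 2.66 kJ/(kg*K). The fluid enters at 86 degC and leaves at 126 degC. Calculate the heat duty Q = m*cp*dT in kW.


Q = m_dot * cp * delta_T
delta_T = 126 - 86 = 40 K
Q = 111 * 2.66 * 40
= 295.26 * 40
= 11810.4 kW

11810.4 kW


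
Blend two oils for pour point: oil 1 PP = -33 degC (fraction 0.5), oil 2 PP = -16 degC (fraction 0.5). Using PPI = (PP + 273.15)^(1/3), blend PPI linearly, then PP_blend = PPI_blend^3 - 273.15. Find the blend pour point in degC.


PPI_1 = (-33 + 273.15)^(1/3) = 6.215759
PPI_2 = (-16 + 273.15)^(1/3) = 6.359098
PPI_blend = 0.5 * 6.215759 + 0.5 * 6.359098 = 6.287429
PP_blend = 6.287429^3 - 273.15 = 248.5532 - 273.15 = -24.6

-24.6 degC


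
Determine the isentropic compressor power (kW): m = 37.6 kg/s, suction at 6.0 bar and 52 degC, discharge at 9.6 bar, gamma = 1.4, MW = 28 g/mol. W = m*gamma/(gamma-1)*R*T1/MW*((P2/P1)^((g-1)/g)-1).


Isentropic work: W = m*(gamma/(gamma-1))*(R*T1/MW)*((P2/P1)^((gamma-1)/gamma) - 1)
T1 = 52 + 273.15 = 325.15 K
Pressure ratio = 9.6 / 6.0 = 1.6
Exponent = (1.4 - 1)/1.4 = 0.285714
(P2/P1)^exp - 1 = 1.6^0.285714 - 1 = 0.143721
W = 37.6 * 1.4 / 0.4 * 8.314 * 325.15 / 28 * 0.143721 = 1826

1826 kW


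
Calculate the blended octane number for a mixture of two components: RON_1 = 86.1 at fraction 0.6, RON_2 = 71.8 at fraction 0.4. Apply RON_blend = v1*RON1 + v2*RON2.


Linear blending: RON_blend = sum(vi * RONi)
Contribution 1: 0.6 * 86.1 = 51.66
Contribution 2: 0.4 * 71.8 = 28.72
RON_blend = 51.66 + 28.72 = 80.38

80.38


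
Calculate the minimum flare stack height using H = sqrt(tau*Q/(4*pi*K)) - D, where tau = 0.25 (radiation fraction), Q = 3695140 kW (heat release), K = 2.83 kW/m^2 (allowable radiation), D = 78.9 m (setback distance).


tau*Q/(4*pi*K) = 0.25 * 3695140 / (4 * pi * 2.83) = 25976.1
sqrt(25976.1) = 161.171
H = 161.171 - 78.9 = 82.27

82.27 m


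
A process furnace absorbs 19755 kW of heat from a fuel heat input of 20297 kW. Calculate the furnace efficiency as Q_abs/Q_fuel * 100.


Furnace efficiency = Q_absorbed / Q_fuel * 100
= 19755 / 20297 * 100 = 97.33

97.33 %


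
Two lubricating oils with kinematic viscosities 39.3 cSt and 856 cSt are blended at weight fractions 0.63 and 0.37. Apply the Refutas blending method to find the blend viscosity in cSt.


Refutas method: VBN_i = 14.534*ln(ln(visc_i + 0.8)) + 10.975, blended linearly by mass fraction; since VBN is linear in VBI_i = ln(ln(visc_i + 0.8)) and the fractions sum to 1, blend VBI directly: visc = exp(exp(VBI_blend)) - 0.8
VBI_1 = ln(ln(39.3 + 0.8)) = 1.306
VBI_2 = ln(ln(856 + 0.8)) = 1.91002
VBI_blend = 0.63 * 1.306 + 0.37 * 1.91002 = 1.52949
visc_blend = exp(exp(1.52949)) - 0.8 = 100.3

100.3 cSt


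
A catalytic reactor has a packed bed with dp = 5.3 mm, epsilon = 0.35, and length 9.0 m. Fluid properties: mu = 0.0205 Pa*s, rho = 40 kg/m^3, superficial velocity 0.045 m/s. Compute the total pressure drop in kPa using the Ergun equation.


dp = 5.3 mm = 0.0053 m
Viscous term = 150*0.0205*0.045*(1-0.35)^2 / (0.0053^2*0.35^3) = 48543.2
Inertial term = 1.75*40*0.045^2*(1-0.35) / (0.0053*0.35^3) = 405.468
dP/L = 48543.2 + 405.468 = 48948.7 Pa/m
dP = 48948.7 * 9.0 / 1000 = 440.5 kPa

440.5 kPa


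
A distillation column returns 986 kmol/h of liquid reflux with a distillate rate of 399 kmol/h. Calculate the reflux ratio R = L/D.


Reflux ratio definition: R = L / D (liquid returned / distillate withdrawn)
L = 986 kmol/h, D = 399 kmol/h
R = 986 / 399 = 2.471

2.471


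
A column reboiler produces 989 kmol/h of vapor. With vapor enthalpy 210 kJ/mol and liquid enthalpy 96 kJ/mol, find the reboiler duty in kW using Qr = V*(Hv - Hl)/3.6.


Qr = 989 * (210 - 96) / 3.6 = 989 * 114 / 3.6 = 31320

31320 kW


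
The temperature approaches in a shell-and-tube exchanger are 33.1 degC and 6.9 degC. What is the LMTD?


LMTD = (dT1 - dT2) / ln(dT1/dT2)
= (33.1 - 6.9) / ln(33.1 / 6.9) = 26.2 / 1.56801 = 16.71

16.71 degC


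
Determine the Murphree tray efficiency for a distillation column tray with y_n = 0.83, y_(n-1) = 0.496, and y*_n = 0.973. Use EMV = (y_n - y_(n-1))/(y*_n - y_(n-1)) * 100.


Murphree vapor efficiency: EMV = (y_n - y_(n-1)) / (y*_n - y_(n-1)) * 100
EMV = (0.83 - 0.496) / (0.973 - 0.496) * 100 = 0.334 / 0.477 * 100 = 70.02

70.02 %


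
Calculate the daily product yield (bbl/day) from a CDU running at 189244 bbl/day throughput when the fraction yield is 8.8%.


Crude throughput = 189244 bbl/day
Fraction yield = 8.8%
yield = throughput * fraction / 100
yield = 189244 * 8.8 / 100 = 16653.472

16653.472 bbl/day


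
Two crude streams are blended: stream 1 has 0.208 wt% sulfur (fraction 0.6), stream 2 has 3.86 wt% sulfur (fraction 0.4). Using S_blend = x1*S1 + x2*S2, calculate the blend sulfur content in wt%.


Linear sulfur blending: S_blend = x1*S1 + x2*S2
Contribution 1: 0.6 * 0.208 = 0.1248 wt%
Contribution 2: 0.4 * 3.86 = 1.544 wt%
S_blend = 0.1248 + 1.544 = 1.6688

1.6688 wt%


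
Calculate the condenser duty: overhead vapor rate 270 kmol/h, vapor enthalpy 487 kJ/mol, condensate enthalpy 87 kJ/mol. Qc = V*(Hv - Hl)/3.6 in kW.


Qc = 270 * (487 - 87) / 3.6 = 270 * 400 / 3.6 = 30000

30000 kW


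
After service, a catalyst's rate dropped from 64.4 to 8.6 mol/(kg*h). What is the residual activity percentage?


Activity (%) = (rate_used / rate_fresh) * 100
rate_used = 8.6, rate_fresh = 64.4
= (8.6 / 64.4) * 100
= 0.1335 * 100 = 13.35

13.35 %


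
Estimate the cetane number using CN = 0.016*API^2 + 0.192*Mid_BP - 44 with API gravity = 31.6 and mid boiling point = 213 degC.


CN = 0.016 * 31.6^2 + 0.192 * 213 - 44
CN = 15.97696 + 40.896 - 44 = 12.87296

12.87296


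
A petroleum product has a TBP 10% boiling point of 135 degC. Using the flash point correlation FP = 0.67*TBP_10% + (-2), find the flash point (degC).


FP = 0.67 * 135 + (-2) = 88.45

88.45 degC


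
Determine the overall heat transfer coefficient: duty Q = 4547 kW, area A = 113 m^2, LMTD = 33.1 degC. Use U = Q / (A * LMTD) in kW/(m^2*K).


From Q = U*A*LMTD, U = Q / (A * LMTD)
U = 4547 / (113 * 33.1) = 4547 / 3740.3 = 1.216

1.216 kW/(m^2*K)


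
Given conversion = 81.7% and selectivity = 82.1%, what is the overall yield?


Overall yield = conversion (%) * selectivity (%) / 100
Conversion = 81.7%, Selectivity = 82.1%
Y = 81.7 * 82.1 / 100
= 67.0757 %

67.0757 %


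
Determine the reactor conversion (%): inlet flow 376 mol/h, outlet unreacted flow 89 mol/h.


X = (F_in - F_out) / F_in * 100
Moles reacted = 376 - 89 = 287
X = 287 / 376 * 100
= 0.7633 * 100
= 76.33 %

76.33 %


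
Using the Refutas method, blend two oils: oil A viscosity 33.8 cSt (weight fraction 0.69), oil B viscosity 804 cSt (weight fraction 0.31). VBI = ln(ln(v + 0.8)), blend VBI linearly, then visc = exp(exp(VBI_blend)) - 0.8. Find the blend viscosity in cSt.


Refutas method: VBN_i = 14.534*ln(ln(visc_i + 0.8)) + 10.975, blended linearly by mass fraction; since VBN is linear in VBI_i = ln(ln(visc_i + 0.8)) and the fractions sum to 1, blend VBI directly: visc = exp(exp(VBI_blend)) - 0.8
VBI_1 = ln(ln(33.8 + 0.8)) = 1.26521
VBI_2 = ln(ln(804 + 0.8)) = 1.9007
VBI_blend = 0.69 * 1.26521 + 0.31 * 1.9007 = 1.46221
visc_blend = exp(exp(1.46221)) - 0.8 = 74.05

74.05 cSt


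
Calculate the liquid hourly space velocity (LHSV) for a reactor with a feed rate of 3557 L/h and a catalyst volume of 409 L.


LHSV = volumetric feed rate / catalyst volume
= 3557 L/h / 409 L
= 8.697 h^-1

8.697 h^-1


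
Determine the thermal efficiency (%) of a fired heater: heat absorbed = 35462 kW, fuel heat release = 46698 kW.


Furnace efficiency = Q_absorbed / Q_fuel * 100
= 35462 / 46698 * 100 = 75.94

75.94 %


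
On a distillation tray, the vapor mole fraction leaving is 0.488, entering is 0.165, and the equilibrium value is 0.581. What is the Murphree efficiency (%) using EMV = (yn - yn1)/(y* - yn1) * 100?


Murphree vapor efficiency: EMV = (y_n - y_(n-1)) / (y*_n - y_(n-1)) * 100
EMV = (0.488 - 0.165) / (0.581 - 0.165) * 100 = 0.323 / 0.416 * 100 = 77.64

77.64 %


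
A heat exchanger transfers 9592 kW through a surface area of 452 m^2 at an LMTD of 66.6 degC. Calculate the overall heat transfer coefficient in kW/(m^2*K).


From Q = U*A*LMTD, U = Q / (A * LMTD)
U = 9592 / (452 * 66.6) = 9592 / 30103.2 = 0.3186

0.3186 kW/(m^2*K)


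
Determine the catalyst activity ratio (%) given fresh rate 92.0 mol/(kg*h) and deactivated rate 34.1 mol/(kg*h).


Activity (%) = (rate_used / rate_fresh) * 100
rate_used = 34.1, rate_fresh = 92.0
= (34.1 / 92.0) * 100
= 0.3707 * 100 = 37.07

37.07 %


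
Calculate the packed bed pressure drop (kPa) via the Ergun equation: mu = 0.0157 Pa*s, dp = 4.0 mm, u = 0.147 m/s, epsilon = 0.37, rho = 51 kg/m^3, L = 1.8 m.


dp = 4.0 mm = 0.004 m
Viscous term = 150*0.0157*0.147*(1-0.37)^2 / (0.004^2*0.37^3) = 169537
Inertial term = 1.75*51*0.147^2*(1-0.37) / (0.004*0.37^3) = 5996.78
dP/L = 169537 + 5996.78 = 175534 Pa/m
dP = 175534 * 1.8 / 1000 = 316.0 kPa

316.0 kPa


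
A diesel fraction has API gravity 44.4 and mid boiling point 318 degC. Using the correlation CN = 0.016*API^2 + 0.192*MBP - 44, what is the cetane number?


CN = 0.016 * 44.4^2 + 0.192 * 318 - 44
CN = 31.54176 + 61.056 - 44 = 48.59776

48.59776


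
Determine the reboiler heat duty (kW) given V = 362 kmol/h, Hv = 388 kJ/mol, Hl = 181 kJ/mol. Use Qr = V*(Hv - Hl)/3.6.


Qr = 362 * (388 - 181) / 3.6 = 362 * 207 / 3.6 = 20820

20820 kW


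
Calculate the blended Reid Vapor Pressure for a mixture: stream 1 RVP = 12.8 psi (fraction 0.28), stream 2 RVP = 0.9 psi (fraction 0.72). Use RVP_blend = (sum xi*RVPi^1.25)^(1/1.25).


Chevron index: RVP_blend = (sum xi*RVPi^1.25)^(1/1.25)
RVP^1.25 terms: 0.28 * 12.8^1.25 + 0.72 * 0.9^1.25 = 7.41023
RVP_blend = 7.41023^(1/1.25) = 4.964

4.964 psi


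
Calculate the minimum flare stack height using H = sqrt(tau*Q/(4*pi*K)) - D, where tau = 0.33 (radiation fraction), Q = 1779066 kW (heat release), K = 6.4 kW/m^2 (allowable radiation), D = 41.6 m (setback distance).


tau*Q/(4*pi*K) = 0.33 * 1779066 / (4 * pi * 6.4) = 7299.89
sqrt(7299.89) = 85.4394
H = 85.4394 - 41.6 = 43.84

43.84 m


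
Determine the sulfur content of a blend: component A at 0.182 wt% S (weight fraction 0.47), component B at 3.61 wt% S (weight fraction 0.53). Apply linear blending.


Linear sulfur blending: S_blend = x1*S1 + x2*S2
Contribution 1: 0.47 * 0.182 = 0.08554 wt%
Contribution 2: 0.53 * 3.61 = 1.9133 wt%
S_blend = 0.08554 + 1.9133 = 1.99884

1.99884 wt%


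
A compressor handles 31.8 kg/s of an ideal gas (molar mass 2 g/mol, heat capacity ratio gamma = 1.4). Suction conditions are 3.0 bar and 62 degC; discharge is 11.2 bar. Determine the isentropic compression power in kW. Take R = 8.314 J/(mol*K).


Isentropic work: W = m*(gamma/(gamma-1))*(R*T1/MW)*((P2/P1)^((gamma-1)/gamma) - 1)
T1 = 62 + 273.15 = 335.15 K
Pressure ratio = 11.2 / 3.0 = 3.73333
Exponent = (1.4 - 1)/1.4 = 0.285714
(P2/P1)^exp - 1 = 3.73333^0.285714 - 1 = 0.456988
W = 31.8 * 1.4 / 0.4 * 8.314 * 335.15 / 2 * 0.456988 = 70860

70860 kW


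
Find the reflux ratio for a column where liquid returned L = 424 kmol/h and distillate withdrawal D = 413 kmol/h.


Reflux ratio definition: R = L / D (liquid returned / distillate withdrawn)
L = 424 kmol/h, D = 413 kmol/h
R = 424 / 413 = 1.027

1.027


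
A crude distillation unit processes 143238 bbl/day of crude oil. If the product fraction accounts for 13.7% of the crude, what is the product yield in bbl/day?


Crude throughput = 143238 bbl/day
Fraction yield = 13.7%
yield = throughput * fraction / 100
yield = 143238 * 13.7 / 100 = 19623.606

19623.606 bbl/day


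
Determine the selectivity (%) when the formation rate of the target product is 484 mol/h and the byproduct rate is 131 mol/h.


Selectivity = desired / (desired + undesired) * 100
Total products = 484 + 131 = 615 mol/h
S = 484 / 615 * 100
= 0.7870 * 100
= 78.70 %

78.70 %


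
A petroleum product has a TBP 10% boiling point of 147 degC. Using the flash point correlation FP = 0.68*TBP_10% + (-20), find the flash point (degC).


FP = 0.68 * 147 + (-20) = 79.96

79.96 degC


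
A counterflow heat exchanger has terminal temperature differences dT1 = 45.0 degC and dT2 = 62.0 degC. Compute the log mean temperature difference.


LMTD = (dT1 - dT2) / ln(dT1/dT2)
= (45.0 - 62.0) / ln(45.0 / 62.0) = -17 / -0.320472 = 53.05

53.05 degC


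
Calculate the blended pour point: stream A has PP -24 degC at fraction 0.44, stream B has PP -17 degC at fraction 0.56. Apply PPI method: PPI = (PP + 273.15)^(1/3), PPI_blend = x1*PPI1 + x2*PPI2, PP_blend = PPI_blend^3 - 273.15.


PPI_1 = (-24 + 273.15)^(1/3) = 6.292458
PPI_2 = (-17 + 273.15)^(1/3) = 6.350844
PPI_blend = 0.44 * 6.292458 + 0.56 * 6.350844 = 6.325154
PP_blend = 6.325154^3 - 273.15 = 253.0541 - 273.15 = -20.1

-20.1 degC


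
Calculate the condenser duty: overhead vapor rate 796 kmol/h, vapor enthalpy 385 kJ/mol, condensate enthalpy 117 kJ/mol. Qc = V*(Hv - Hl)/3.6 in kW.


Qc = 796 * (385 - 117) / 3.6 = 796 * 268 / 3.6 = 59260

59260 kW


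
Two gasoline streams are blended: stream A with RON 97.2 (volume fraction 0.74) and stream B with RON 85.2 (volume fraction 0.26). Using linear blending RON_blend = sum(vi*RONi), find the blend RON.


Linear blending: RON_blend = sum(vi * RONi)
Contribution 1: 0.74 * 97.2 = 71.928
Contribution 2: 0.26 * 85.2 = 22.152
RON_blend = 71.928 + 22.152 = 94.08

94.08


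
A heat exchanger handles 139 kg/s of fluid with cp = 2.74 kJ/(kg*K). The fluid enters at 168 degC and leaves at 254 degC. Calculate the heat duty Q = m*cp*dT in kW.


Q = m_dot * cp * delta_T
delta_T = 254 - 168 = 86 K
Q = 139 * 2.74 * 86
= 380.86 * 86
= 32753.96 kW

32753.96 kW


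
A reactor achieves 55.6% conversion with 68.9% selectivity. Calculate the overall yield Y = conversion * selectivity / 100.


Overall yield = conversion (%) * selectivity (%) / 100
Conversion = 55.6%, Selectivity = 68.9%
Y = 55.6 * 68.9 / 100
= 38.3084 %

38.3084 %


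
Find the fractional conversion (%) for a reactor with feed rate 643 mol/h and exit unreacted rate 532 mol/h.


X = (F_in - F_out) / F_in * 100
Moles reacted = 643 - 532 = 111
X = 111 / 643 * 100
= 0.1726 * 100
= 17.26 %

17.26 %


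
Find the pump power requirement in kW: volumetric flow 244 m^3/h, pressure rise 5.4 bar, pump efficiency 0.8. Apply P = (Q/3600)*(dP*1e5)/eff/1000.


Q = 244 / 3600 = 0.0677778 m^3/s
P = 0.0677778 * (5.4 * 1e5) / 0.8 / 1000 = 45.75

45.75 kW


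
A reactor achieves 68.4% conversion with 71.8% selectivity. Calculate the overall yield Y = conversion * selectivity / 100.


Overall yield = conversion (%) * selectivity (%) / 100
Conversion = 68.4%, Selectivity = 71.8%
Y = 68.4 * 71.8 / 100
= 49.1112 %

49.1112 %


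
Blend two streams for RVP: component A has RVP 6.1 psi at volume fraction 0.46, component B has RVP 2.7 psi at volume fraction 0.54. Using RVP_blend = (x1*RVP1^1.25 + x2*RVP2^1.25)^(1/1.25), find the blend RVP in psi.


Chevron index: RVP_blend = (sum xi*RVPi^1.25)^(1/1.25)
RVP^1.25 terms: 0.46 * 6.1^1.25 + 0.54 * 2.7^1.25 = 6.27877
RVP_blend = 6.27877^(1/1.25) = 4.348

4.348 psi


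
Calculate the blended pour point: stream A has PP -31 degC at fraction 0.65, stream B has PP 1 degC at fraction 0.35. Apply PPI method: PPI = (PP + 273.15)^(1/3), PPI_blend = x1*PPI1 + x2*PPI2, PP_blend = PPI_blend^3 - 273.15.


PPI_1 = (-31 + 273.15)^(1/3) = 6.232967
PPI_2 = (1 + 273.15)^(1/3) = 6.49625
PPI_blend = 0.65 * 6.232967 + 0.35 * 6.49625 = 6.325116
PP_blend = 6.325116^3 - 273.15 = 253.0495 - 273.15 = -20.1

-20.1 degC


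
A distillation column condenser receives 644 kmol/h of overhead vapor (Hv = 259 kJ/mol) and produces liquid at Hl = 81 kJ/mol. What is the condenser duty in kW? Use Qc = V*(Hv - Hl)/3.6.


Qc = 644 * (259 - 81) / 3.6 = 644 * 178 / 3.6 = 31840

31840 kW


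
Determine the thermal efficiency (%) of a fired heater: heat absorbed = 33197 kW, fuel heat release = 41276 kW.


Furnace efficiency = Q_absorbed / Q_fuel * 100
= 33197 / 41276 * 100 = 80.43

80.43 %


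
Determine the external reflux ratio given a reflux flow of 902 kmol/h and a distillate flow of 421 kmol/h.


Reflux ratio definition: R = L / D (liquid returned / distillate withdrawn)
L = 902 kmol/h, D = 421 kmol/h
R = 902 / 421 = 2.143

2.143


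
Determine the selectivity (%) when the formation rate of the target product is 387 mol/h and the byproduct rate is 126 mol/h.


Selectivity = desired / (desired + undesired) * 100
Total products = 387 + 126 = 513 mol/h
S = 387 / 513 * 100
= 0.7544 * 100
= 75.44 %

75.44 %


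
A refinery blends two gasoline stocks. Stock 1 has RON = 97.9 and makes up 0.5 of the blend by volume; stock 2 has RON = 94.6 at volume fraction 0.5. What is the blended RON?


Linear blending: RON_blend = sum(vi * RONi)
Contribution 1: 0.5 * 97.9 = 48.95
Contribution 2: 0.5 * 94.6 = 47.3
RON_blend = 48.95 + 47.3 = 96.25

96.25


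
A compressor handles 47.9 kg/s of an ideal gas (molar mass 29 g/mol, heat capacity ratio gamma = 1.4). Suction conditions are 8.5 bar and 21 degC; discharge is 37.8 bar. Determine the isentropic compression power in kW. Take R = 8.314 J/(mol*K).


Isentropic work: W = m*(gamma/(gamma-1))*(R*T1/MW)*((P2/P1)^((gamma-1)/gamma) - 1)
T1 = 21 + 273.15 = 294.15 K
Pressure ratio = 37.8 / 8.5 = 4.44706
Exponent = (1.4 - 1)/1.4 = 0.285714
(P2/P1)^exp - 1 = 4.44706^0.285714 - 1 = 0.531664
W = 47.9 * 1.4 / 0.4 * 8.314 * 294.15 / 29 * 0.531664 = 7517

7517 kW


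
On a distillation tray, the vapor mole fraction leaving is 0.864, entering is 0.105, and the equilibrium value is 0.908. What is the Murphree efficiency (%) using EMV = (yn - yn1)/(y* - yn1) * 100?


Murphree vapor efficiency: EMV = (y_n - y_(n-1)) / (y*_n - y_(n-1)) * 100
EMV = (0.864 - 0.105) / (0.908 - 0.105) * 100 = 0.759 / 0.803 * 100 = 94.52

94.52 %


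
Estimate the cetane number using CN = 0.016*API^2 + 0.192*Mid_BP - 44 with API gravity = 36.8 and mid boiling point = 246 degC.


CN = 0.016 * 36.8^2 + 0.192 * 246 - 44
CN = 21.66784 + 47.232 - 44 = 24.89984

24.89984


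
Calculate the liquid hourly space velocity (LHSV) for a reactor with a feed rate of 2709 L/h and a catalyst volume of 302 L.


LHSV = volumetric feed rate / catalyst volume
= 2709 L/h / 302 L
= 8.970 h^-1

8.970 h^-1


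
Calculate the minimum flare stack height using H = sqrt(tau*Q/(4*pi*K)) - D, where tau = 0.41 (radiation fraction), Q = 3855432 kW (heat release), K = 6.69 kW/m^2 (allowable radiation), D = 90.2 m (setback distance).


tau*Q/(4*pi*K) = 0.41 * 3855432 / (4 * pi * 6.69) = 18802.7
sqrt(18802.7) = 137.123
H = 137.123 - 90.2 = 46.92

46.92 m


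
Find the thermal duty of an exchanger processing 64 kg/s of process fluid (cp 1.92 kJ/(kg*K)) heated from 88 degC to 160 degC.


Q = m_dot * cp * delta_T
delta_T = 160 - 88 = 72 K
Q = 64 * 1.92 * 72
= 122.88 * 72
= 8847.36 kW

8847.36 kW


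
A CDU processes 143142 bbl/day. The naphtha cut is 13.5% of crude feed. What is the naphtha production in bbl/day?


Crude throughput = 143142 bbl/day
Fraction yield = 13.5%
yield = throughput * fraction / 100
yield = 143142 * 13.5 / 100 = 19324.17

19324.17 bbl/day


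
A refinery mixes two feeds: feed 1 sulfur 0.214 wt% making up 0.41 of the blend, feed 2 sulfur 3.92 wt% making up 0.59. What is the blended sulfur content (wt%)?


Linear sulfur blending: S_blend = x1*S1 + x2*S2
Contribution 1: 0.41 * 0.214 = 0.08774 wt%
Contribution 2: 0.59 * 3.92 = 2.3128 wt%
S_blend = 0.08774 + 2.3128 = 2.40054

2.40054 wt%


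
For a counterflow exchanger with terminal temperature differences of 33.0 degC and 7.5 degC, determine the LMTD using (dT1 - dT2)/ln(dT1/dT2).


LMTD = (dT1 - dT2) / ln(dT1/dT2)
= (33.0 - 7.5) / ln(33.0 / 7.5) = 25.5 / 1.4816 = 17.21

17.21 degC


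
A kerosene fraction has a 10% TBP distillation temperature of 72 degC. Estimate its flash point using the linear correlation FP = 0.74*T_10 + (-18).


FP = 0.74 * 72 + (-18) = 35.28

35.28 degC


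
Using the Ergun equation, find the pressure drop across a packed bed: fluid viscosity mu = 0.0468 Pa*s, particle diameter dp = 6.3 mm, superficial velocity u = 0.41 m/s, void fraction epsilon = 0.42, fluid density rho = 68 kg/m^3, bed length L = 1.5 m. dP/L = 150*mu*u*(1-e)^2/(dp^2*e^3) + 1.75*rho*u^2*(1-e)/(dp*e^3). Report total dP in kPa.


dp = 6.3 mm = 0.0063 m
Viscous term = 150*0.0468*0.41*(1-0.42)^2 / (0.0063^2*0.42^3) = 329267
Inertial term = 1.75*68*0.41^2*(1-0.42) / (0.0063*0.42^3) = 24857.3
dP/L = 329267 + 24857.3 = 354124 Pa/m
dP = 354124 * 1.5 / 1000 = 531.2 kPa

531.2 kPa


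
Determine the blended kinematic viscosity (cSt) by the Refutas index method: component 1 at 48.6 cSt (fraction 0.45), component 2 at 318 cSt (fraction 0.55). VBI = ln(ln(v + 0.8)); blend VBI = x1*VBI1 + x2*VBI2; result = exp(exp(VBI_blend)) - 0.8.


Refutas method: VBN_i = 14.534*ln(ln(visc_i + 0.8)) + 10.975, blended linearly by mass fraction; since VBN is linear in VBI_i = ln(ln(visc_i + 0.8)) and the fractions sum to 1, blend VBI directly: visc = exp(exp(VBI_blend)) - 0.8
VBI_1 = ln(ln(48.6 + 0.8)) = 1.36096
VBI_2 = ln(ln(318 + 0.8)) = 1.75173
VBI_blend = 0.45 * 1.36096 + 0.55 * 1.75173 = 1.57588
visc_blend = exp(exp(1.57588)) - 0.8 = 125.0

125.0 cSt


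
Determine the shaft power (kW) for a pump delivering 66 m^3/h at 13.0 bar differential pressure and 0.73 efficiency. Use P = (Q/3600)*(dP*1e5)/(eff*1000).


Q = 66 / 3600 = 0.0183333 m^3/s
P = 0.0183333 * (13.0 * 1e5) / 0.73 / 1000 = 32.65

32.65 kW
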